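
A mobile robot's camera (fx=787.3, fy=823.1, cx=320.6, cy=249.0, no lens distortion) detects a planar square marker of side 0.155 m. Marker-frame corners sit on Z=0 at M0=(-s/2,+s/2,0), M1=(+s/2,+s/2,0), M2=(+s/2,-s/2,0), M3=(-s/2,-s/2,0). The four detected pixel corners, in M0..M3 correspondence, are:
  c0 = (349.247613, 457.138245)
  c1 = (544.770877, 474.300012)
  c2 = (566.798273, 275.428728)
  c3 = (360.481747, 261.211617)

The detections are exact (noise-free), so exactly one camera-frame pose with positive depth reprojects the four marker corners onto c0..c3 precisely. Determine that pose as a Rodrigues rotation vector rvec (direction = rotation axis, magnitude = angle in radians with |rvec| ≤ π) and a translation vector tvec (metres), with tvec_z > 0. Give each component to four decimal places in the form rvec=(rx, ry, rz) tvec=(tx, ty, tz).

rvec=(0.2055, 0.0819, 0.0568) tvec=(0.1039, 0.0897, 0.6126)

Intrinsics K: fx=787.3, fy=823.1, cx=320.6, cy=249.0
Marker side s = 0.155 m; corners in marker frame (Z=0):
  M0 = (-0.0775, +0.0775, 0)
  M1 = (+0.0775, +0.0775, 0)
  M2 = (+0.0775, -0.0775, 0)
  M3 = (-0.0775, -0.0775, 0)
Detected image corners:
  c0 = (349.247613, 457.138245) px
  c1 = (544.770877, 474.300012) px
  c2 = (566.798273, 275.428728) px
  c3 = (360.481747, 261.211617) px
Planar DLT: solve 8×8 A·h = b for H (H[2,2]=1):
  H  [+1239.35495 +46.20616 +454.15038]
  H  [+56.33463 +1396.91522 +369.51805]
  H  [-0.12298 +0.33640 +1.00000]
B = K⁻¹H; ‖b₁‖=1.632333, ‖b₂‖=1.632333; λ = 2/(‖b₁‖+‖b₂‖) = 0.612620, sign → tz>0 ⇒ λ=+0.612620
r₁ = λ·B[:,0] = (+0.99506,+0.06472,-0.07534); r₂ = λ·B[:,1] = (-0.04797,+0.97736,+0.20608)
r₃ = r₁×r₂ = (+0.08697,-0.20145,+0.97563); SVD([r₁ r₂ r₃]) → R = UVᵀ:
  R  [+0.99506 -0.04797 +0.08697]
  R  [+0.06472 +0.97736 -0.20145]
  R  [-0.07534 +0.20608 +0.97563]
t = (+0.10392, +0.08970, +0.61262) m
tr R = 2.948044; θ = arccos((tr R − 1)/2) = 0.228436 rad = 13.088°
axis k = ((R−Rᵀ)₃₂, (R−Rᵀ)₁₃, (R−Rᵀ)₂₁) / (2 sinθ) = (+0.899815, +0.358370, +0.248805)
rvec = θ·k = (+0.205550, +0.081865, +0.056836)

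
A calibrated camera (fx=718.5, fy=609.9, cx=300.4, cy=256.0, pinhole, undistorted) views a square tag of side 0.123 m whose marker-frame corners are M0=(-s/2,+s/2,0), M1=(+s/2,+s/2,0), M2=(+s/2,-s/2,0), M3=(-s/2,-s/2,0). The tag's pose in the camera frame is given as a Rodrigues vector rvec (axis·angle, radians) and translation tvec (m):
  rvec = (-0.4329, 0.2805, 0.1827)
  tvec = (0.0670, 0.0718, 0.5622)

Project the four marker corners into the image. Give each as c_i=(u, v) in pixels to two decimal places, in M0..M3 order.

Intrinsics K: fx=718.5, fy=609.9, cx=300.4, cy=256.0
Marker side s = 0.123 m; corners in marker frame (Z=0):
  M0 = (-0.0615, +0.0615, 0)
  M1 = (+0.0615, +0.0615, 0)
  M2 = (+0.0615, -0.0615, 0)
  M3 = (-0.0615, -0.0615, 0)
rvec = (-0.4329, 0.2805, 0.1827), |rvec| = θ = 0.54723 rad = 31.354°
Rodrigues: sinθ=0.52032, 1−cosθ=0.14603; R = I + sinθ·[k]× + (1−cosθ)·[k]×²:
    [+0.94535 -0.23293 +0.22814]
    [+0.11450 +0.89234 +0.43661]
    [-0.30528 -0.38662 +0.87025]
t = (0.0670, 0.0718, 0.5622) m
M0: Pc = R·M0+t = (-0.00546, +0.11964, +0.55720); u = 718.5·(-0.00546)/0.55720 + 300.4 = 293.3535, v = 609.9·(+0.11964)/0.55720 + 256.0 = 386.9527
M1: Pc = R·M1+t = (+0.11081, +0.13372, +0.51965); u = 718.5·(+0.11081)/0.51965 + 300.4 = 453.6189, v = 609.9·(+0.13372)/0.51965 + 256.0 = 412.9451
M2: Pc = R·M2+t = (+0.13946, +0.02396, +0.56720); u = 718.5·(+0.13946)/0.56720 + 300.4 = 477.0657, v = 609.9·(+0.02396)/0.56720 + 256.0 = 281.7671
M3: Pc = R·M3+t = (+0.02319, +0.00988, +0.60475); u = 718.5·(+0.02319)/0.60475 + 300.4 = 327.9470, v = 609.9·(+0.00988)/0.60475 + 256.0 = 265.9635

c0=(293.35, 386.95) c1=(453.62, 412.95) c2=(477.07, 281.77) c3=(327.95, 265.96)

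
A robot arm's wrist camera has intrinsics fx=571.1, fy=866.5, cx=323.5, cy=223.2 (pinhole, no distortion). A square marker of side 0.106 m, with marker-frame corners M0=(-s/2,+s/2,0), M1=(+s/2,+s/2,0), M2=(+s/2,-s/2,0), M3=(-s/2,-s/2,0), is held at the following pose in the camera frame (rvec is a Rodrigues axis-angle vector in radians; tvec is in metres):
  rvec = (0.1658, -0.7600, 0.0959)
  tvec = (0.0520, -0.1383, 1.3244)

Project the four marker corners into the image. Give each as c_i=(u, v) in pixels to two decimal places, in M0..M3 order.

Intrinsics K: fx=571.1, fy=866.5, cx=323.5, cy=223.2
Marker side s = 0.106 m; corners in marker frame (Z=0):
  M0 = (-0.0530, +0.0530, 0)
  M1 = (+0.0530, +0.0530, 0)
  M2 = (+0.0530, -0.0530, 0)
  M3 = (-0.0530, -0.0530, 0)
rvec = (0.1658, -0.7600, 0.0959), |rvec| = θ = 0.78376 rad = 44.906°
Rodrigues: sinθ=0.70595, 1−cosθ=0.29174; R = I + sinθ·[k]× + (1−cosθ)·[k]×²:
    [+0.72132 -0.14622 -0.67699]
    [+0.02653 +0.98258 -0.18395]
    [+0.69210 +0.11472 +0.71263]
t = (0.0520, -0.1383, 1.3244) m
M0: Pc = R·M0+t = (+0.00602, -0.08763, +1.29380); u = 571.1·(+0.00602)/1.29380 + 323.5 = 326.1575, v = 866.5·(-0.08763)/1.29380 + 223.2 = 164.5115
M1: Pc = R·M1+t = (+0.08248, -0.08482, +1.36716); u = 571.1·(+0.08248)/1.36716 + 323.5 = 357.9541, v = 866.5·(-0.08482)/1.36716 + 223.2 = 169.4434
M2: Pc = R·M2+t = (+0.09798, -0.18897, +1.35500); u = 571.1·(+0.09798)/1.35500 + 323.5 = 364.7960, v = 866.5·(-0.18897)/1.35500 + 223.2 = 102.3567
M3: Pc = R·M3+t = (+0.02152, -0.19178, +1.28164); u = 571.1·(+0.02152)/1.28164 + 323.5 = 333.0894, v = 866.5·(-0.19178)/1.28164 + 223.2 = 93.5379

c0=(326.16, 164.51) c1=(357.95, 169.44) c2=(364.80, 102.36) c3=(333.09, 93.54)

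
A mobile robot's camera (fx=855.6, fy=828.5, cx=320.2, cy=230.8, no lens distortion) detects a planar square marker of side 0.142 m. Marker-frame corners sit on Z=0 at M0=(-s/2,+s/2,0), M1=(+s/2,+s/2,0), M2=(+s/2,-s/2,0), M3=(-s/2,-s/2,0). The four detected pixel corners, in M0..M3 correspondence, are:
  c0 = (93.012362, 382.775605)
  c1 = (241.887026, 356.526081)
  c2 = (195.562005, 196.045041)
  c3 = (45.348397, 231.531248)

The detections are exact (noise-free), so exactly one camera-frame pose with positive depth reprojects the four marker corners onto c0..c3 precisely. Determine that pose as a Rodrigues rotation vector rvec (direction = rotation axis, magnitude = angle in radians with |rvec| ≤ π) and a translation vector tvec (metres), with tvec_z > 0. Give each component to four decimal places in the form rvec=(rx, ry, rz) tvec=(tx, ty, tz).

Intrinsics K: fx=855.6, fy=828.5, cx=320.2, cy=230.8
Marker side s = 0.142 m; corners in marker frame (Z=0):
  M0 = (-0.0710, +0.0710, 0)
  M1 = (+0.0710, +0.0710, 0)
  M2 = (+0.0710, -0.0710, 0)
  M3 = (-0.0710, -0.0710, 0)
Detected image corners:
  c0 = (93.012362, 382.775605) px
  c1 = (241.887026, 356.526081) px
  c2 = (195.562005, 196.045041) px
  c3 = (45.348397, 231.531248) px
Planar DLT: solve 8×8 A·h = b for H (H[2,2]=1):
  H  [+998.20215 +357.39254 +142.23411]
  H  [-328.13976 +1150.07760 +293.14872]
  H  [-0.38113 +0.18282 +1.00000]
B = K⁻¹H; ‖b₁‖=1.394120, ‖b₂‖=1.394120; λ = 2/(‖b₁‖+‖b₂‖) = 0.717298, sign → tz>0 ⇒ λ=+0.717298
r₁ = λ·B[:,0] = (+0.93916,-0.20794,-0.27338); r₂ = λ·B[:,1] = (+0.25055,+0.95918,+0.13114)
r₃ = r₁×r₂ = (+0.23496,-0.19166,+0.95292); SVD([r₁ r₂ r₃]) → R = UVᵀ:
  R  [+0.93916 +0.25055 +0.23496]
  R  [-0.20794 +0.95918 -0.19166]
  R  [-0.27338 +0.13114 +0.95292]
t = (-0.14920, +0.05398, +0.71730) m
tr R = 2.851267; θ = arccos((tr R − 1)/2) = 0.388090 rad = 22.236°
axis k = ((R−Rᵀ)₃₂, (R−Rᵀ)₁₃, (R−Rᵀ)₂₁) / (2 sinθ) = (+0.426501, +0.671656, -0.605785)
rvec = θ·k = (+0.165521, +0.260663, -0.235099)

rvec=(0.1655, 0.2607, -0.2351) tvec=(-0.1492, 0.0540, 0.7173)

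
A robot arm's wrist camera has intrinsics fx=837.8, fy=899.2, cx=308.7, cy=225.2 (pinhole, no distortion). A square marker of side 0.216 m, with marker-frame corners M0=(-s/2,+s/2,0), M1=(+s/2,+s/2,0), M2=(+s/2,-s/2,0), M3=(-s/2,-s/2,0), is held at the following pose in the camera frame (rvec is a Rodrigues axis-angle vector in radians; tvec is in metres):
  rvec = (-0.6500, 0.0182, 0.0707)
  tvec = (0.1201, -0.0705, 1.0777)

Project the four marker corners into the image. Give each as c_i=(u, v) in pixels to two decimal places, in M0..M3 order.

Intrinsics K: fx=837.8, fy=899.2, cx=308.7, cy=225.2
Marker side s = 0.216 m; corners in marker frame (Z=0):
  M0 = (-0.1080, +0.1080, 0)
  M1 = (+0.1080, +0.1080, 0)
  M2 = (+0.1080, -0.1080, 0)
  M3 = (-0.1080, -0.1080, 0)
rvec = (-0.6500, 0.0182, 0.0707), |rvec| = θ = 0.65409 rad = 37.476°
Rodrigues: sinθ=0.60843, 1−cosθ=0.20640; R = I + sinθ·[k]× + (1−cosθ)·[k]×²:
    [+0.99743 -0.07147 -0.00524]
    [+0.06006 +0.79376 +0.60525]
    [-0.03910 -0.60401 +0.79602]
t = (0.1201, -0.0705, 1.0777) m
M0: Pc = R·M0+t = (+0.00466, +0.00874, +1.01669); u = 837.8·(+0.00466)/1.01669 + 308.7 = 312.5389, v = 899.2·(+0.00874)/1.01669 + 225.2 = 232.9301
M1: Pc = R·M1+t = (+0.22010, +0.02171, +1.00824); u = 837.8·(+0.22010)/1.00824 + 308.7 = 491.5948, v = 899.2·(+0.02171)/1.00824 + 225.2 = 244.5645
M2: Pc = R·M2+t = (+0.23554, -0.14974, +1.13871); u = 837.8·(+0.23554)/1.13871 + 308.7 = 481.9982, v = 899.2·(-0.14974)/1.13871 + 225.2 = 106.9554
M3: Pc = R·M3+t = (+0.02010, -0.16271, +1.14716); u = 837.8·(+0.02010)/1.14716 + 308.7 = 323.3772, v = 899.2·(-0.16271)/1.14716 + 225.2 = 97.6574

c0=(312.54, 232.93) c1=(491.59, 244.56) c2=(482.00, 106.96) c3=(323.38, 97.66)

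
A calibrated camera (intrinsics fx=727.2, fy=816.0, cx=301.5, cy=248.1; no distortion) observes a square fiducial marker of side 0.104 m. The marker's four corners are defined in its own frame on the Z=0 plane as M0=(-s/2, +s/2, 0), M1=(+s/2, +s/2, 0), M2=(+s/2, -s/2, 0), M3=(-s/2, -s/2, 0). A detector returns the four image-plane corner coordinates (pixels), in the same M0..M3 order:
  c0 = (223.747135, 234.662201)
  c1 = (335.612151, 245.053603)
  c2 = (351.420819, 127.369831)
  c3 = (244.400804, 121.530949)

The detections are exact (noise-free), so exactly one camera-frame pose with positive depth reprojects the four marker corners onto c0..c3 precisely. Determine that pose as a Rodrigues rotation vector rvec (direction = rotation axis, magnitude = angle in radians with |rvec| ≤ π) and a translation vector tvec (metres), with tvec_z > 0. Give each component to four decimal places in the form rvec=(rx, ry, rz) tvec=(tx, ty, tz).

rvec=(-0.3460, 0.2161, 0.1225) tvec=(-0.0124, -0.0552, 0.6676)

Intrinsics K: fx=727.2, fy=816.0, cx=301.5, cy=248.1
Marker side s = 0.104 m; corners in marker frame (Z=0):
  M0 = (-0.0520, +0.0520, 0)
  M1 = (+0.0520, +0.0520, 0)
  M2 = (+0.0520, -0.0520, 0)
  M3 = (-0.0520, -0.0520, 0)
Detected image corners:
  c0 = (223.747135, 234.662201) px
  c1 = (335.612151, 245.053603) px
  c2 = (351.420819, 127.369831) px
  c3 = (244.400804, 121.530949) px
Planar DLT: solve 8×8 A·h = b for H (H[2,2]=1):
  H  [+952.01858 -315.26275 +288.04164]
  H  [+14.57801 +1021.27839 +180.63141]
  H  [-0.34532 -0.48320 +1.00000]
B = K⁻¹H; ‖b₁‖=1.497866, ‖b₂‖=1.497866; λ = 2/(‖b₁‖+‖b₂‖) = 0.667616, sign → tz>0 ⇒ λ=+0.667616
r₁ = λ·B[:,0] = (+0.96960,+0.08202,-0.23054); r₂ = λ·B[:,1] = (-0.15568,+0.93365,-0.32259)
r₃ = r₁×r₂ = (+0.18879,+0.34867,+0.91803); SVD([r₁ r₂ r₃]) → R = UVᵀ:
  R  [+0.96960 -0.15568 +0.18879]
  R  [+0.08202 +0.93365 +0.34867]
  R  [-0.23054 -0.32259 +0.91803]
t = (-0.01236, -0.05520, +0.66762) m
tr R = 2.821280; θ = arccos((tr R − 1)/2) = 0.425966 rad = 24.406°
axis k = ((R−Rᵀ)₃₂, (R−Rᵀ)₁₃, (R−Rᵀ)₂₁) / (2 sinθ) = (-0.812274, +0.507419, +0.287641)
rvec = θ·k = (-0.346001, +0.216143, +0.122525)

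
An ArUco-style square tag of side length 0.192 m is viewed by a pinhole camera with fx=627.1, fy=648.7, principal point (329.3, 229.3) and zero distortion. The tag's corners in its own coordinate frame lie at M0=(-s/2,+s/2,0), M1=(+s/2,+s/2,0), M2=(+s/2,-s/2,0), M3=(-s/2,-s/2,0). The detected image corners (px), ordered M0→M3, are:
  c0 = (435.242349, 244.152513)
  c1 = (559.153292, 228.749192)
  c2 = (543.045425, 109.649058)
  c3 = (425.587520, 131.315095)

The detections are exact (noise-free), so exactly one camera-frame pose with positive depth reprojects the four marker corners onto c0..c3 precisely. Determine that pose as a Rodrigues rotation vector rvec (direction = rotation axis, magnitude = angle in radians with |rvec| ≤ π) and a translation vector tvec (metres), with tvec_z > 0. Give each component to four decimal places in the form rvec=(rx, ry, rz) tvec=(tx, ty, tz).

rvec=(-0.2413, 0.3476, -0.0881) tvec=(0.2591, -0.0815, 1.0190)

Intrinsics K: fx=627.1, fy=648.7, cx=329.3, cy=229.3
Marker side s = 0.192 m; corners in marker frame (Z=0):
  M0 = (-0.0960, +0.0960, 0)
  M1 = (+0.0960, +0.0960, 0)
  M2 = (+0.0960, -0.0960, 0)
  M3 = (-0.0960, -0.0960, 0)
Detected image corners:
  c0 = (435.242349, 244.152513) px
  c1 = (559.153292, 228.749192) px
  c2 = (543.045425, 109.649058) px
  c3 = (425.587520, 131.315095) px
Planar DLT: solve 8×8 A·h = b for H (H[2,2]=1):
  H  [+470.97438 -53.31957 +488.75056]
  H  [-154.08253 +559.90274 +177.39153]
  H  [-0.32031 -0.24430 +1.00000]
B = K⁻¹H; ‖b₁‖=0.981351, ‖b₂‖=0.981351; λ = 2/(‖b₁‖+‖b₂‖) = 1.019004, sign → tz>0 ⇒ λ=+1.019004
r₁ = λ·B[:,0] = (+0.93671,-0.12666,-0.32640); r₂ = λ·B[:,1] = (+0.04408,+0.96751,-0.24895)
r₃ = r₁×r₂ = (+0.34733,+0.21880,+0.91186); SVD([r₁ r₂ r₃]) → R = UVᵀ:
  R  [+0.93671 +0.04408 +0.34733]
  R  [-0.12666 +0.96751 +0.21880]
  R  [-0.32640 -0.24895 +0.91186]
t = (+0.25910, -0.08154, +1.01900) m
tr R = 2.816080; θ = arccos((tr R − 1)/2) = 0.432215 rad = 24.764°
axis k = ((R−Rᵀ)₃₂, (R−Rᵀ)₁₃, (R−Rᵀ)₂₁) / (2 sinθ) = (-0.558324, +0.804198, -0.203813)
rvec = θ·k = (-0.241316, +0.347587, -0.088091)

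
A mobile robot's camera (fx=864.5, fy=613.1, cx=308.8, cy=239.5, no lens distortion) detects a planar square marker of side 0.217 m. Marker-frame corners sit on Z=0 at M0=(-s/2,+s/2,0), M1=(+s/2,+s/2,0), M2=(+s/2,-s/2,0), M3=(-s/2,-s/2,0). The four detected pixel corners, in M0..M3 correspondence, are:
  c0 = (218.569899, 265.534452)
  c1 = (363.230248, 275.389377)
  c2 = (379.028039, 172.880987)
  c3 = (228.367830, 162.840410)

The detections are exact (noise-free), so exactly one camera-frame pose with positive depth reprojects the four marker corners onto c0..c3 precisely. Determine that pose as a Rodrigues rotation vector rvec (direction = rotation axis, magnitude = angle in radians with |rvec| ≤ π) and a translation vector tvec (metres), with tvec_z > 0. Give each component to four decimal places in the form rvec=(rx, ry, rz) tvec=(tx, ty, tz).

rvec=(0.2373, 0.0236, 0.0932) tvec=(-0.0171, -0.0398, 1.2649)

Intrinsics K: fx=864.5, fy=613.1, cx=308.8, cy=239.5
Marker side s = 0.217 m; corners in marker frame (Z=0):
  M0 = (-0.1085, +0.1085, 0)
  M1 = (+0.1085, +0.1085, 0)
  M2 = (+0.1085, -0.1085, 0)
  M3 = (-0.1085, -0.1085, 0)
Detected image corners:
  c0 = (218.569899, 265.534452) px
  c1 = (363.230248, 275.389377) px
  c2 = (379.028039, 172.880987) px
  c3 = (228.367830, 162.840410) px
Planar DLT: solve 8×8 A·h = b for H (H[2,2]=1):
  H  [+677.28847 -3.54384 +297.09161]
  H  [+43.70010 +513.66977 +220.19360]
  H  [-0.00973 +0.18640 +1.00000]
B = K⁻¹H; ‖b₁‖=0.790556, ‖b₂‖=0.790556; λ = 2/(‖b₁‖+‖b₂‖) = 1.264933, sign → tz>0 ⇒ λ=+1.264933
r₁ = λ·B[:,0] = (+0.99540,+0.09497,-0.01231); r₂ = λ·B[:,1] = (-0.08941,+0.96768,+0.23579)
r₃ = r₁×r₂ = (+0.03431,-0.23360,+0.97173); SVD([r₁ r₂ r₃]) → R = UVᵀ:
  R  [+0.99540 -0.08941 +0.03431]
  R  [+0.09497 +0.96768 -0.23360]
  R  [-0.01231 +0.23579 +0.97173]
t = (-0.01713, -0.03983, +1.26493) m
tr R = 2.934813; θ = arccos((tr R − 1)/2) = 0.256017 rad = 14.669°
axis k = ((R−Rᵀ)₃₂, (R−Rᵀ)₁₃, (R−Rᵀ)₂₁) / (2 sinθ) = (+0.926816, +0.092055, +0.364058)
rvec = θ·k = (+0.237280, +0.023568, +0.093205)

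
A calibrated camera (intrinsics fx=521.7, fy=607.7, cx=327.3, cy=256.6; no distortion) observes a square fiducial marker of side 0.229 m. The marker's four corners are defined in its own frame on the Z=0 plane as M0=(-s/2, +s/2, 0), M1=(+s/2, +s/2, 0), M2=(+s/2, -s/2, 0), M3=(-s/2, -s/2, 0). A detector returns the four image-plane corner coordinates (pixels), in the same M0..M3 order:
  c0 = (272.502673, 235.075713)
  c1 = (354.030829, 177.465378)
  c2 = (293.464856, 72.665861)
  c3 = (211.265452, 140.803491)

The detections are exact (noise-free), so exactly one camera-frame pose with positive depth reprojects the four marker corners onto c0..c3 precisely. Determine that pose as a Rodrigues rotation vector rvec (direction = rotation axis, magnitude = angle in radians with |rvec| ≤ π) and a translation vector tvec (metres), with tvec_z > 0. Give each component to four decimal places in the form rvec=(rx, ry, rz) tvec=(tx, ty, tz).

Intrinsics K: fx=521.7, fy=607.7, cx=327.3, cy=256.6
Marker side s = 0.229 m; corners in marker frame (Z=0):
  M0 = (-0.1145, +0.1145, 0)
  M1 = (+0.1145, +0.1145, 0)
  M2 = (+0.1145, -0.1145, 0)
  M3 = (-0.1145, -0.1145, 0)
Detected image corners:
  c0 = (272.502673, 235.075713) px
  c1 = (354.030829, 177.465378) px
  c2 = (293.464856, 72.665861) px
  c3 = (211.265452, 140.803491) px
Planar DLT: solve 8×8 A·h = b for H (H[2,2]=1):
  H  [+272.93125 +338.99211 +282.31542]
  H  [-320.64466 +474.26209 +159.04899]
  H  [-0.29881 +0.25810 +1.00000]
B = K⁻¹H; ‖b₁‖=0.869166, ‖b₂‖=0.869166; λ = 2/(‖b₁‖+‖b₂‖) = 1.150528, sign → tz>0 ⇒ λ=+1.150528
r₁ = λ·B[:,0] = (+0.81759,-0.46189,-0.34379); r₂ = λ·B[:,1] = (+0.56129,+0.77251,+0.29696)
r₃ = r₁×r₂ = (+0.12842,-0.43576,+0.89086); SVD([r₁ r₂ r₃]) → R = UVᵀ:
  R  [+0.81759 +0.56129 +0.12842]
  R  [-0.46189 +0.77251 -0.43576]
  R  [-0.34379 +0.29696 +0.89086]
t = (-0.09921, -0.18469, +1.15053) m
tr R = 2.480956; θ = arccos((tr R − 1)/2) = 0.737015 rad = 42.228°
axis k = ((R−Rᵀ)₃₂, (R−Rᵀ)₁₃, (R−Rᵀ)₂₁) / (2 sinθ) = (+0.545110, +0.351307, -0.761209)
rvec = θ·k = (+0.401754, +0.258919, -0.561022)

rvec=(0.4018, 0.2589, -0.5610) tvec=(-0.0992, -0.1847, 1.1505)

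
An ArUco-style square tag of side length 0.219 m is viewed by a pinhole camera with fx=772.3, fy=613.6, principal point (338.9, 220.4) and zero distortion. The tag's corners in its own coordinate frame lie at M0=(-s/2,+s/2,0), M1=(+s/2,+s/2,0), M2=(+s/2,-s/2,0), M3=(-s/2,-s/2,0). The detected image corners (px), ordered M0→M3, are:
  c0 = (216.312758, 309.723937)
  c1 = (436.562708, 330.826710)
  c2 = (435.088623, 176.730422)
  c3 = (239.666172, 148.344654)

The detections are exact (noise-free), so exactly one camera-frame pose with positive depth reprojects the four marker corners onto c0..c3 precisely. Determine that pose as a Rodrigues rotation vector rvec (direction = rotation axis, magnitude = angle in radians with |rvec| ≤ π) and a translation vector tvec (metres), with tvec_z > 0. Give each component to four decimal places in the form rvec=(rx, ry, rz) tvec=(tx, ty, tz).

rvec=(-0.4211, -0.2637, 0.1040) tvec=(-0.0034, 0.0216, 0.7862)

Intrinsics K: fx=772.3, fy=613.6, cx=338.9, cy=220.4
Marker side s = 0.219 m; corners in marker frame (Z=0):
  M0 = (-0.1095, +0.1095, 0)
  M1 = (+0.1095, +0.1095, 0)
  M2 = (+0.1095, -0.1095, 0)
  M3 = (-0.1095, -0.1095, 0)
Detected image corners:
  c0 = (216.312758, 309.723937) px
  c1 = (436.562708, 330.826710) px
  c2 = (435.088623, 176.730422) px
  c3 = (239.666172, 148.344654) px
Planar DLT: solve 8×8 A·h = b for H (H[2,2]=1):
  H  [+1043.30457 -224.03675 +335.57008]
  H  [+184.91845 +591.78499 +237.22759]
  H  [+0.29397 -0.52999 +1.00000]
B = K⁻¹H; ‖b₁‖=1.271928, ‖b₂‖=1.271928; λ = 2/(‖b₁‖+‖b₂‖) = 0.786208, sign → tz>0 ⇒ λ=+0.786208
r₁ = λ·B[:,0] = (+0.96067,+0.15392,+0.23112); r₂ = λ·B[:,1] = (-0.04522,+0.90793,-0.41668)
r₃ = r₁×r₂ = (-0.27398,+0.38985,+0.87918); SVD([r₁ r₂ r₃]) → R = UVᵀ:
  R  [+0.96067 -0.04522 -0.27398]
  R  [+0.15392 +0.90793 +0.38985]
  R  [+0.23112 -0.41668 +0.87918]
t = (-0.00339, +0.02156, +0.78621) m
tr R = 2.747778; θ = arccos((tr R − 1)/2) = 0.507650 rad = 29.086°
axis k = ((R−Rᵀ)₃₂, (R−Rᵀ)₁₃, (R−Rᵀ)₂₁) / (2 sinθ) = (-0.829550, -0.519513, +0.204826)
rvec = θ·k = (-0.421121, -0.263731, +0.103980)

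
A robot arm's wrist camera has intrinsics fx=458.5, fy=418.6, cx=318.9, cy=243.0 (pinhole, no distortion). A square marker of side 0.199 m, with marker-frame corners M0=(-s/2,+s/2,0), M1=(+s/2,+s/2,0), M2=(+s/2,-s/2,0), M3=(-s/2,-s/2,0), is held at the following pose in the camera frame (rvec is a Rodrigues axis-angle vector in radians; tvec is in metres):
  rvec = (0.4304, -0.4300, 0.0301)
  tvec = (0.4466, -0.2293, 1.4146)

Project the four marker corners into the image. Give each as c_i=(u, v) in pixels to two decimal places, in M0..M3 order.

Intrinsics K: fx=458.5, fy=418.6, cx=318.9, cy=243.0
Marker side s = 0.199 m; corners in marker frame (Z=0):
  M0 = (-0.0995, +0.0995, 0)
  M1 = (+0.0995, +0.0995, 0)
  M2 = (+0.0995, -0.0995, 0)
  M3 = (-0.0995, -0.0995, 0)
rvec = (0.4304, -0.4300, 0.0301), |rvec| = θ = 0.60914 rad = 34.901°
Rodrigues: sinθ=0.57216, 1−cosθ=0.17986; R = I + sinθ·[k]× + (1−cosθ)·[k]×²:
    [+0.90993 -0.11798 -0.39762]
    [-0.06144 +0.90977 -0.41055]
    [+0.41018 +0.39800 +0.82058]
t = (0.4466, -0.2293, 1.4146) m
M0: Pc = R·M0+t = (+0.34432, -0.13267, +1.41339); u = 458.5·(+0.34432)/1.41339 + 318.9 = 430.5974, v = 418.6·(-0.13267)/1.41339 + 243.0 = 203.7089
M1: Pc = R·M1+t = (+0.52540, -0.14489, +1.49501); u = 458.5·(+0.52540)/1.49501 + 318.9 = 480.0327, v = 418.6·(-0.14489)/1.49501 + 243.0 = 202.4309
M2: Pc = R·M2+t = (+0.54888, -0.32593, +1.41581); u = 458.5·(+0.54888)/1.41581 + 318.9 = 496.6499, v = 418.6·(-0.32593)/1.41581 + 243.0 = 146.6338
M3: Pc = R·M3+t = (+0.36780, -0.31371, +1.33419); u = 458.5·(+0.36780)/1.33419 + 318.9 = 445.2966, v = 418.6·(-0.31371)/1.33419 + 243.0 = 144.5741

c0=(430.60, 203.71) c1=(480.03, 202.43) c2=(496.65, 146.63) c3=(445.30, 144.57)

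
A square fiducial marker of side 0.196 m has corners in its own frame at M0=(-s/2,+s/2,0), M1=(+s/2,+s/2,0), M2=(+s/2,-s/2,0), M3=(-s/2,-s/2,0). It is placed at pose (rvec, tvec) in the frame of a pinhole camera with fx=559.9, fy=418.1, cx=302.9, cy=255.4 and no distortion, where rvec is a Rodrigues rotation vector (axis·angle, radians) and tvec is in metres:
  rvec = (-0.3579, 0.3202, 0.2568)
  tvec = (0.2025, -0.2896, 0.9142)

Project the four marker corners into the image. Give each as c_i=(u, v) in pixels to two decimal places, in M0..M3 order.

Intrinsics K: fx=559.9, fy=418.1, cx=302.9, cy=255.4
Marker side s = 0.196 m; corners in marker frame (Z=0):
  M0 = (-0.0980, +0.0980, 0)
  M1 = (+0.0980, +0.0980, 0)
  M2 = (+0.0980, -0.0980, 0)
  M3 = (-0.0980, -0.0980, 0)
rvec = (-0.3579, 0.3202, 0.2568), |rvec| = θ = 0.54458 rad = 31.202°
Rodrigues: sinθ=0.51806, 1−cosθ=0.14465; R = I + sinθ·[k]× + (1−cosθ)·[k]×²:
    [+0.91782 -0.30019 +0.25978]
    [+0.18840 +0.90535 +0.38058]
    [-0.34944 -0.30036 +0.88751]
t = (0.2025, -0.2896, 0.9142) m
M0: Pc = R·M0+t = (+0.08313, -0.21934, +0.91901); u = 559.9·(+0.08313)/0.91901 + 302.9 = 353.5491, v = 418.1·(-0.21934)/0.91901 + 255.4 = 155.6129
M1: Pc = R·M1+t = (+0.26303, -0.18241, +0.85052); u = 559.9·(+0.26303)/0.85052 + 302.9 = 476.0522, v = 418.1·(-0.18241)/0.85052 + 255.4 = 165.7294
M2: Pc = R·M2+t = (+0.32187, -0.35986, +0.90939); u = 559.9·(+0.32187)/0.90939 + 302.9 = 501.0684, v = 418.1·(-0.35986)/0.90939 + 255.4 = 89.9505
M3: Pc = R·M3+t = (+0.14197, -0.39679, +0.97788); u = 559.9·(+0.14197)/0.97788 + 302.9 = 384.1882, v = 418.1·(-0.39679)/0.97788 + 255.4 = 85.7505

c0=(353.55, 155.61) c1=(476.05, 165.73) c2=(501.07, 89.95) c3=(384.19, 85.75)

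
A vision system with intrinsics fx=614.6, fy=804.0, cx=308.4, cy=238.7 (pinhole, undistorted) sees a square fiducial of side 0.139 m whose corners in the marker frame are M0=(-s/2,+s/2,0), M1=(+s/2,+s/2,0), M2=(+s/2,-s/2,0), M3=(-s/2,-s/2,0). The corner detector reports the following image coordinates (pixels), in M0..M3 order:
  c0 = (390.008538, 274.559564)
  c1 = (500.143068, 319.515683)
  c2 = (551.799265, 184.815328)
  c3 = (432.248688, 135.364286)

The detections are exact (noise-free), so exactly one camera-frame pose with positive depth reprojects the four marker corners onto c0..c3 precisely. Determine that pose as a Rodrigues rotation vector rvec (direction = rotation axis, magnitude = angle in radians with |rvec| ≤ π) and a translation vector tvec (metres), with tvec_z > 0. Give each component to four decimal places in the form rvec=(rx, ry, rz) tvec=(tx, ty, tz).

rvec=(0.4393, 0.0466, 0.3021) tvec=(0.1833, -0.0064, 0.7072)

Intrinsics K: fx=614.6, fy=804.0, cx=308.4, cy=238.7
Marker side s = 0.139 m; corners in marker frame (Z=0):
  M0 = (-0.0695, +0.0695, 0)
  M1 = (+0.0695, +0.0695, 0)
  M2 = (+0.0695, -0.0695, 0)
  M3 = (-0.0695, -0.0695, 0)
Detected image corners:
  c0 = (390.008538, 274.559564) px
  c1 = (500.143068, 319.515683) px
  c2 = (551.799265, 184.815328) px
  c3 = (432.248688, 135.364286) px
Planar DLT: solve 8×8 A·h = b for H (H[2,2]=1):
  H  [+838.26571 -55.93496 +467.68316]
  H  [+345.49203 +1122.71247 +231.47397]
  H  [+0.02876 +0.60162 +1.00000]
B = K⁻¹H; ‖b₁‖=1.413979, ‖b₂‖=1.413979; λ = 2/(‖b₁‖+‖b₂‖) = 0.707224, sign → tz>0 ⇒ λ=+0.707224
r₁ = λ·B[:,0] = (+0.95439,+0.29787,+0.02034); r₂ = λ·B[:,1] = (-0.27787,+0.86125,+0.42548)
r₃ = r₁×r₂ = (+0.10922,-0.41173,+0.90474); SVD([r₁ r₂ r₃]) → R = UVᵀ:
  R  [+0.95439 -0.27787 +0.10922]
  R  [+0.29787 +0.86125 -0.41173]
  R  [+0.02034 +0.42548 +0.90474]
t = (+0.18329, -0.00636, +0.70722) m
tr R = 2.720382; θ = arccos((tr R − 1)/2) = 0.535152 rad = 30.662°
axis k = ((R−Rᵀ)₃₂, (R−Rᵀ)₁₃, (R−Rᵀ)₂₁) / (2 sinθ) = (+0.820837, +0.087138, +0.564476)
rvec = θ·k = (+0.439273, +0.046632, +0.302080)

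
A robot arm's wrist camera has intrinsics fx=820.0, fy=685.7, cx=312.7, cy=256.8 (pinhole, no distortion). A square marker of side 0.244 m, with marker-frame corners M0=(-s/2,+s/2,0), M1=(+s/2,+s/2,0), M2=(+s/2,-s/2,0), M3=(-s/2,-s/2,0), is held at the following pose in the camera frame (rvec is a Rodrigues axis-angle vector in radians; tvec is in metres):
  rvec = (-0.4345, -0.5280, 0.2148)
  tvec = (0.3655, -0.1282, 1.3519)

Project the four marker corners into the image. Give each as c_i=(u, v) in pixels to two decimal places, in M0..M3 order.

Intrinsics K: fx=820.0, fy=685.7, cx=312.7, cy=256.8
Marker side s = 0.244 m; corners in marker frame (Z=0):
  M0 = (-0.1220, +0.1220, 0)
  M1 = (+0.1220, +0.1220, 0)
  M2 = (+0.1220, -0.1220, 0)
  M3 = (-0.1220, -0.1220, 0)
rvec = (-0.4345, -0.5280, 0.2148), |rvec| = θ = 0.71674 rad = 41.066°
Rodrigues: sinθ=0.65693, 1−cosθ=0.24605; R = I + sinθ·[k]× + (1−cosθ)·[k]×²:
    [+0.84438 -0.08699 -0.52864]
    [+0.30676 +0.88748 +0.34392]
    [+0.43924 -0.45256 +0.77605]
t = (0.3655, -0.1282, 1.3519) m
M0: Pc = R·M0+t = (+0.25187, -0.05735, +1.24310); u = 820.0·(+0.25187)/1.24310 + 312.7 = 478.8457, v = 685.7·(-0.05735)/1.24310 + 256.8 = 225.1644
M1: Pc = R·M1+t = (+0.45790, +0.01750, +1.35027); u = 820.0·(+0.45790)/1.35027 + 312.7 = 590.7756, v = 685.7·(+0.01750)/1.35027 + 256.8 = 265.6852
M2: Pc = R·M2+t = (+0.47913, -0.19905, +1.46070); u = 820.0·(+0.47913)/1.46070 + 312.7 = 581.6699, v = 685.7·(-0.19905)/1.46070 + 256.8 = 163.3603
M3: Pc = R·M3+t = (+0.27310, -0.27390, +1.35353); u = 820.0·(+0.27310)/1.35353 + 312.7 = 478.1506, v = 685.7·(-0.27390)/1.35353 + 256.8 = 118.0431

c0=(478.85, 225.16) c1=(590.78, 265.69) c2=(581.67, 163.36) c3=(478.15, 118.04)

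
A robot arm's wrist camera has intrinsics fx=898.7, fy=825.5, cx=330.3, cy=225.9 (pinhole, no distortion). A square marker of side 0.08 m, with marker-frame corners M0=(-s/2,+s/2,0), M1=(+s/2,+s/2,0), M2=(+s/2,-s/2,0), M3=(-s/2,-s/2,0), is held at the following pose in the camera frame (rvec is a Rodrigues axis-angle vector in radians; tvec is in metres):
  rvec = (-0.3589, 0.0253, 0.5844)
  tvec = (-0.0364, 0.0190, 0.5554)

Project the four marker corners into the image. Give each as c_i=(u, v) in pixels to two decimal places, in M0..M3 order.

c0=(179.95, 268.95) c1=(288.94, 335.51) c2=(360.26, 239.75) c3=(254.96, 177.86)

Intrinsics K: fx=898.7, fy=825.5, cx=330.3, cy=225.9
Marker side s = 0.08 m; corners in marker frame (Z=0):
  M0 = (-0.0400, +0.0400, 0)
  M1 = (+0.0400, +0.0400, 0)
  M2 = (+0.0400, -0.0400, 0)
  M3 = (-0.0400, -0.0400, 0)
rvec = (-0.3589, 0.0253, 0.5844), |rvec| = θ = 0.68627 rad = 39.321°
Rodrigues: sinθ=0.63366, 1−cosθ=0.22639; R = I + sinθ·[k]× + (1−cosθ)·[k]×²:
    [+0.83553 -0.54396 -0.07746]
    [+0.53523 +0.77392 +0.33849]
    [-0.12418 -0.32428 +0.93778]
t = (-0.0364, 0.0190, 0.5554) m
M0: Pc = R·M0+t = (-0.09158, +0.02855, +0.54740); u = 898.7·(-0.09158)/0.54740 + 330.3 = 179.9472, v = 825.5·(+0.02855)/0.54740 + 225.9 = 268.9511
M1: Pc = R·M1+t = (-0.02474, +0.07137, +0.53746); u = 898.7·(-0.02474)/0.53746 + 330.3 = 288.9363, v = 825.5·(+0.07137)/0.53746 + 225.9 = 335.5127
M2: Pc = R·M2+t = (+0.01878, +0.00945, +0.56340); u = 898.7·(+0.01878)/0.56340 + 330.3 = 360.2557, v = 825.5·(+0.00945)/0.56340 + 225.9 = 239.7497
M3: Pc = R·M3+t = (-0.04806, -0.03337, +0.57334); u = 898.7·(-0.04806)/0.57334 + 330.3 = 254.9623, v = 825.5·(-0.03337)/0.57334 + 225.9 = 177.8592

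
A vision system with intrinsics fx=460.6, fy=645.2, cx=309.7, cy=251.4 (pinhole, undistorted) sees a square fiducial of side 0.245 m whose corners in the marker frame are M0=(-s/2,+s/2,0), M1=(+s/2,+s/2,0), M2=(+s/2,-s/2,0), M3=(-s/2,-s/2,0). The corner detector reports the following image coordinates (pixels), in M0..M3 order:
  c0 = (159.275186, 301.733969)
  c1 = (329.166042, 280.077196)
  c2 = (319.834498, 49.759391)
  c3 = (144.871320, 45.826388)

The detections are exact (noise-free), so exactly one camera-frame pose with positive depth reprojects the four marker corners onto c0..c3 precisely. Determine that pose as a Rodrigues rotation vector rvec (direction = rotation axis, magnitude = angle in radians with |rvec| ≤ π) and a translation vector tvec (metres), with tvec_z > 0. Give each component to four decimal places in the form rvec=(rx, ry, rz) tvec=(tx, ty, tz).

Intrinsics K: fx=460.6, fy=645.2, cx=309.7, cy=251.4
Marker side s = 0.245 m; corners in marker frame (Z=0):
  M0 = (-0.1225, +0.1225, 0)
  M1 = (+0.1225, +0.1225, 0)
  M2 = (+0.1225, -0.1225, 0)
  M3 = (-0.1225, -0.1225, 0)
Detected image corners:
  c0 = (159.275186, 301.733969) px
  c1 = (329.166042, 280.077196) px
  c2 = (319.834498, 49.759391) px
  c3 = (144.871320, 45.826388) px
Planar DLT: solve 8×8 A·h = b for H (H[2,2]=1):
  H  [+806.82809 +69.40163 +242.92450]
  H  [+36.56599 +1004.81489 +170.45848]
  H  [+0.43292 +0.09027 +1.00000]
B = K⁻¹H; ‖b₁‖=1.527522, ‖b₂‖=1.527522; λ = 2/(‖b₁‖+‖b₂‖) = 0.654655, sign → tz>0 ⇒ λ=+0.654655
r₁ = λ·B[:,0] = (+0.95619,-0.07333,+0.28341); r₂ = λ·B[:,1] = (+0.05890,+0.99651,+0.05910)
r₃ = r₁×r₂ = (-0.28676,-0.03981,+0.95718); SVD([r₁ r₂ r₃]) → R = UVᵀ:
  R  [+0.95619 +0.05890 -0.28676]
  R  [-0.07333 +0.99651 -0.03981]
  R  [+0.28341 +0.05910 +0.95718]
t = (-0.09491, -0.08213, +0.65466) m
tr R = 2.909879; θ = arccos((tr R − 1)/2) = 0.301341 rad = 17.266°
axis k = ((R−Rᵀ)₃₂, (R−Rᵀ)₁₃, (R−Rᵀ)₂₁) / (2 sinθ) = (+0.166631, -0.960526, -0.222764)
rvec = θ·k = (+0.050213, -0.289446, -0.067128)

rvec=(0.0502, -0.2894, -0.0671) tvec=(-0.0949, -0.0821, 0.6547)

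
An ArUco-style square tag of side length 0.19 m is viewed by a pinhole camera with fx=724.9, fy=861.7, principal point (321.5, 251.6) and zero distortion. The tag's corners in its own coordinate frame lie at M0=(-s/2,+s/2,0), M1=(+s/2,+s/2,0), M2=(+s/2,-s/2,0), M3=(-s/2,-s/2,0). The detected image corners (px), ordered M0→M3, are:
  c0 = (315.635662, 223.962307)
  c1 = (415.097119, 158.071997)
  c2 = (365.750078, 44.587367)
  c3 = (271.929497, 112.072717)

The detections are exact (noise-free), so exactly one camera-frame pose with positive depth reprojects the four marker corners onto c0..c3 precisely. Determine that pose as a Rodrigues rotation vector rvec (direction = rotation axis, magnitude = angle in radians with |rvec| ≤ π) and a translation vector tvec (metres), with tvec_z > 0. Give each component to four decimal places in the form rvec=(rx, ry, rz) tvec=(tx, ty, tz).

Intrinsics K: fx=724.9, fy=861.7, cx=321.5, cy=251.6
Marker side s = 0.19 m; corners in marker frame (Z=0):
  M0 = (-0.0950, +0.0950, 0)
  M1 = (+0.0950, +0.0950, 0)
  M2 = (+0.0950, -0.0950, 0)
  M3 = (-0.0950, -0.0950, 0)
Detected image corners:
  c0 = (315.635662, 223.962307) px
  c1 = (415.097119, 158.071997) px
  c2 = (365.750078, 44.587367) px
  c3 = (271.929497, 112.072717) px
Planar DLT: solve 8×8 A·h = b for H (H[2,2]=1):
  H  [+440.09973 +172.35202 +340.72073]
  H  [-377.93617 +564.57085 +134.17511]
  H  [-0.19947 -0.21117 +1.00000]
B = K⁻¹H; ‖b₁‖=0.817493, ‖b₂‖=0.817493; λ = 2/(‖b₁‖+‖b₂‖) = 1.223252, sign → tz>0 ⇒ λ=+1.223252
r₁ = λ·B[:,0] = (+0.85088,-0.46527,-0.24400); r₂ = λ·B[:,1] = (+0.40541,+0.87688,-0.25832)
r₃ = r₁×r₂ = (+0.33415,+0.12088,+0.93474); SVD([r₁ r₂ r₃]) → R = UVᵀ:
  R  [+0.85088 +0.40541 +0.33415]
  R  [-0.46527 +0.87688 +0.12088]
  R  [-0.24400 -0.25832 +0.93474]
t = (+0.03243, -0.16669, +1.22325) m
tr R = 2.662491; θ = arccos((tr R − 1)/2) = 0.589452 rad = 33.773°
axis k = ((R−Rᵀ)₃₂, (R−Rᵀ)₁₃, (R−Rᵀ)₂₁) / (2 sinθ) = (-0.341063, +0.520008, -0.783114)
rvec = θ·k = (-0.201040, +0.306520, -0.461608)

rvec=(-0.2010, 0.3065, -0.4616) tvec=(0.0324, -0.1667, 1.2233)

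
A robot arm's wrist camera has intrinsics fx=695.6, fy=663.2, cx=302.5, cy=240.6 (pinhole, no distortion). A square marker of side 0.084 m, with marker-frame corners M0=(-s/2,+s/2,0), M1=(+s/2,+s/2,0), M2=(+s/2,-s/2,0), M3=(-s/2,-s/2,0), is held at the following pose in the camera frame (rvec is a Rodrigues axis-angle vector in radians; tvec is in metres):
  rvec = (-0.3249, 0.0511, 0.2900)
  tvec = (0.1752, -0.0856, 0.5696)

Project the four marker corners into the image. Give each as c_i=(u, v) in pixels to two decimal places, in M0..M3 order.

c0=(454.91, 170.85) c1=(558.34, 197.32) c2=(576.11, 111.93) c3=(476.99, 87.81)

Intrinsics K: fx=695.6, fy=663.2, cx=302.5, cy=240.6
Marker side s = 0.084 m; corners in marker frame (Z=0):
  M0 = (-0.0420, +0.0420, 0)
  M1 = (+0.0420, +0.0420, 0)
  M2 = (+0.0420, -0.0420, 0)
  M3 = (-0.0420, -0.0420, 0)
rvec = (-0.3249, 0.0511, 0.2900), |rvec| = θ = 0.43849 rad = 25.123°
Rodrigues: sinθ=0.42457, 1−cosθ=0.09461; R = I + sinθ·[k]× + (1−cosθ)·[k]×²:
    [+0.95733 -0.28896 +0.00312]
    [+0.27263 +0.90668 +0.32188]
    [-0.09584 -0.30730 +0.94678]
t = (0.1752, -0.0856, 0.5696) m
M0: Pc = R·M0+t = (+0.12286, -0.05897, +0.56072); u = 695.6·(+0.12286)/0.56072 + 302.5 = 454.9084, v = 663.2·(-0.05897)/0.56072 + 240.6 = 170.8525
M1: Pc = R·M1+t = (+0.20327, -0.03607, +0.55267); u = 695.6·(+0.20327)/0.55267 + 302.5 = 558.3418, v = 663.2·(-0.03607)/0.55267 + 240.6 = 197.3172
M2: Pc = R·M2+t = (+0.22754, -0.11223, +0.57848); u = 695.6·(+0.22754)/0.57848 + 302.5 = 576.1130, v = 663.2·(-0.11223)/0.57848 + 240.6 = 111.9336
M3: Pc = R·M3+t = (+0.14713, -0.13513, +0.58653); u = 695.6·(+0.14713)/0.58653 + 302.5 = 476.9877, v = 663.2·(-0.13513)/0.58653 + 240.6 = 87.8055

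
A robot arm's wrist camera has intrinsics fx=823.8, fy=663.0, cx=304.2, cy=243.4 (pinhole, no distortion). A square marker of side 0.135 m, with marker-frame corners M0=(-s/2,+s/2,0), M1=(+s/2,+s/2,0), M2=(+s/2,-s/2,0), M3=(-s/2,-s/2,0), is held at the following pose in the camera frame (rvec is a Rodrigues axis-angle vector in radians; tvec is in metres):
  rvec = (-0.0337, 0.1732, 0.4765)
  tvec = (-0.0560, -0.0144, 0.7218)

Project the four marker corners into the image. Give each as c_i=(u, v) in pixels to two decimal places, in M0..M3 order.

Intrinsics K: fx=823.8, fy=663.0, cx=304.2, cy=243.4
Marker side s = 0.135 m; corners in marker frame (Z=0):
  M0 = (-0.0675, +0.0675, 0)
  M1 = (+0.0675, +0.0675, 0)
  M2 = (+0.0675, -0.0675, 0)
  M3 = (-0.0675, -0.0675, 0)
rvec = (-0.0337, 0.1732, 0.4765), |rvec| = θ = 0.50812 rad = 29.113°
Rodrigues: sinθ=0.48654, 1−cosθ=0.12634; R = I + sinθ·[k]× + (1−cosθ)·[k]×²:
    [+0.87422 -0.45911 +0.15798]
    [+0.45340 +0.88834 +0.07265]
    [-0.17370 +0.00812 +0.98477]
t = (-0.0560, -0.0144, 0.7218) m
M0: Pc = R·M0+t = (-0.14600, +0.01496, +0.73407); u = 823.8·(-0.14600)/0.73407 + 304.2 = 140.3542, v = 663.0·(+0.01496)/0.73407 + 243.4 = 256.9100
M1: Pc = R·M1+t = (-0.02798, +0.07617, +0.71062); u = 823.8·(-0.02798)/0.71062 + 304.2 = 271.7630, v = 663.0·(+0.07617)/0.71062 + 243.4 = 314.4632
M2: Pc = R·M2+t = (+0.03400, -0.04376, +0.70953); u = 823.8·(+0.03400)/0.70953 + 304.2 = 343.6757, v = 663.0·(-0.04376)/0.70953 + 243.4 = 202.5112
M3: Pc = R·M3+t = (-0.08402, -0.10497, +0.73298); u = 823.8·(-0.08402)/0.73298 + 304.2 = 209.7698, v = 663.0·(-0.10497)/0.73298 + 243.4 = 148.4536

c0=(140.35, 256.91) c1=(271.76, 314.46) c2=(343.68, 202.51) c3=(209.77, 148.45)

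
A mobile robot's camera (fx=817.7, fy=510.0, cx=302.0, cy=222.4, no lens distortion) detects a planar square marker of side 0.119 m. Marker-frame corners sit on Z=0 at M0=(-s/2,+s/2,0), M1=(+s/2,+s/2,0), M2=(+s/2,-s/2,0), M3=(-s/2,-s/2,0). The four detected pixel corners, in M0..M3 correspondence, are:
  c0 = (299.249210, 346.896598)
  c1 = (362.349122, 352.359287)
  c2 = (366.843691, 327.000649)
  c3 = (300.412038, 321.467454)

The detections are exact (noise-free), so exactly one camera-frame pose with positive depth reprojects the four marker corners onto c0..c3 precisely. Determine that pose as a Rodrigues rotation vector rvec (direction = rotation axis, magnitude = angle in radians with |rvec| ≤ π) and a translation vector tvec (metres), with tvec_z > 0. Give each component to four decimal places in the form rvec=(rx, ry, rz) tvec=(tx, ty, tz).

rvec=(0.6921, 0.1389, 0.0715) tvec=(0.0548, 0.3359, 1.4916)

Intrinsics K: fx=817.7, fy=510.0, cx=302.0, cy=222.4
Marker side s = 0.119 m; corners in marker frame (Z=0):
  M0 = (-0.0595, +0.0595, 0)
  M1 = (+0.0595, +0.0595, 0)
  M2 = (+0.0595, -0.0595, 0)
  M3 = (-0.0595, -0.0595, 0)
Detected image corners:
  c0 = (299.249210, 346.896598) px
  c1 = (362.349122, 352.359287) px
  c2 = (366.843691, 327.000649) px
  c3 = (300.412038, 321.467454) px
Planar DLT: solve 8×8 A·h = b for H (H[2,2]=1):
  H  [+520.76926 +118.89119 +332.04328]
  H  [+22.74179 +358.02405 +337.24390]
  H  [-0.06960 +0.42925 +1.00000]
B = K⁻¹H; ‖b₁‖=0.670426, ‖b₂‖=0.670426; λ = 2/(‖b₁‖+‖b₂‖) = 1.491590, sign → tz>0 ⇒ λ=+1.491590
r₁ = λ·B[:,0] = (+0.98829,+0.11179,-0.10382); r₂ = λ·B[:,1] = (-0.01960,+0.76790,+0.64027)
r₃ = r₁×r₂ = (+0.15130,-0.63074,+0.76110); SVD([r₁ r₂ r₃]) → R = UVᵀ:
  R  [+0.98829 -0.01960 +0.15130]
  R  [+0.11179 +0.76790 -0.63074]
  R  [-0.10382 +0.64027 +0.76110]
t = (+0.05480, +0.33588, +1.49159) m
tr R = 2.517295; θ = arccos((tr R − 1)/2) = 0.709561 rad = 40.655°
axis k = ((R−Rᵀ)₃₂, (R−Rᵀ)₁₃, (R−Rᵀ)₂₁) / (2 sinθ) = (+0.975448, +0.195793, +0.100832)
rvec = θ·k = (+0.692140, +0.138927, +0.071546)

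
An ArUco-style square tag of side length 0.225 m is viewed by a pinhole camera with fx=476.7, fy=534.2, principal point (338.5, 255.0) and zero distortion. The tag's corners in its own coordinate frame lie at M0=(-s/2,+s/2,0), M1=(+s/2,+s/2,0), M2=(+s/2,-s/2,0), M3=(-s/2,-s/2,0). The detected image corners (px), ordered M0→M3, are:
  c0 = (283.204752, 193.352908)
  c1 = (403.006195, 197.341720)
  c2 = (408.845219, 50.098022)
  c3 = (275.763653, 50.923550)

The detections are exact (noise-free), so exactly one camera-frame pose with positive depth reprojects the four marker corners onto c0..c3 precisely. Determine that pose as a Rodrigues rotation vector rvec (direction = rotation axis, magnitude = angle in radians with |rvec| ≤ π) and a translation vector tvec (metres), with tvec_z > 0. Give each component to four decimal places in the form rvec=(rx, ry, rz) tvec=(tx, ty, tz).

Intrinsics K: fx=476.7, fy=534.2, cx=338.5, cy=255.0
Marker side s = 0.225 m; corners in marker frame (Z=0):
  M0 = (-0.1125, +0.1125, 0)
  M1 = (+0.1125, +0.1125, 0)
  M2 = (+0.1125, -0.1125, 0)
  M3 = (-0.1125, -0.1125, 0)
Detected image corners:
  c0 = (283.204752, 193.352908) px
  c1 = (403.006195, 197.341720) px
  c2 = (408.845219, 50.098022) px
  c3 = (275.763653, 50.923550) px
Planar DLT: solve 8×8 A·h = b for H (H[2,2]=1):
  H  [+508.03000 +164.37377 +341.63898]
  H  [-11.19604 +701.03613 +126.72638]
  H  [-0.15284 +0.46777 +1.00000]
B = K⁻¹H; ‖b₁‖=1.185300, ‖b₂‖=1.185300; λ = 2/(‖b₁‖+‖b₂‖) = 0.843669, sign → tz>0 ⇒ λ=+0.843669
r₁ = λ·B[:,0] = (+0.99068,+0.04387,-0.12895); r₂ = λ·B[:,1] = (+0.01068,+0.91877,+0.39464)
r₃ = r₁×r₂ = (+0.13579,-0.39234,+0.90974); SVD([r₁ r₂ r₃]) → R = UVᵀ:
  R  [+0.99068 +0.01068 +0.13579]
  R  [+0.04387 +0.91877 -0.39234]
  R  [-0.12895 +0.39464 +0.90974]
t = (+0.00556, -0.20258, +0.84367) m
tr R = 2.819197; θ = arccos((tr R − 1)/2) = 0.428480 rad = 24.550°
axis k = ((R−Rᵀ)₃₂, (R−Rᵀ)₁₃, (R−Rᵀ)₂₁) / (2 sinθ) = (+0.947054, +0.318580, +0.039942)
rvec = θ·k = (+0.405794, +0.136505, +0.017114)

rvec=(0.4058, 0.1365, 0.0171) tvec=(0.0056, -0.2026, 0.8437)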